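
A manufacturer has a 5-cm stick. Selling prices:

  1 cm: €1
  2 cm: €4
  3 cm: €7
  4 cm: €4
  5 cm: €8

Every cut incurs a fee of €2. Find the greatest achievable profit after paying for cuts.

Build r[k] bottom-up: r[k] = max over allowed piece i of (p[i] + r[k−i]) − 2 per cut.
r[1] = 1
r[2] = 4
r[3] = 7
r[4] = 6  (first piece 1, then r[3]=7)
r[5] = 9  (first piece 2, then r[3]=7)
One optimal plan: pieces 3 + 2 (1 cut) → €11 − €2 = €9.

9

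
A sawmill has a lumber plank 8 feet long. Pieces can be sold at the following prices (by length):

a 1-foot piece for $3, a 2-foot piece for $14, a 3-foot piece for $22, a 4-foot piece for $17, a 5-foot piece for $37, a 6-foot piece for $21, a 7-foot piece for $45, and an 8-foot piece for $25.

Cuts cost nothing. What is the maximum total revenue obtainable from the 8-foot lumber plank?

Let R[k] be the best obtainable value from length k. For each k, try every first piece i and keep the best of price[i] + R[k−i].
R[1] = 3
R[2] = max(3+3, 14+0) = 14
R[3] = max(3+14, 14+3, 22+0) = 22
R[4] = max(3+22, 14+14, 22+3, 17+0) = 28
R[5] = max(3+28, 14+22, 22+14, 17+3, 37+0) = 37
R[6] = max(3+37, 14+28, 22+22, 17+14, 37+3, 21+0) = 44
R[7] = max(3+44, 14+37, 22+28, …, 21+3, 45+0) = 51
R[8] = max(3+51, 14+44, 22+37, …, 45+3, 25+0) = 59
One optimal cutting: 5 + 3 → $37 + $22 = $59.

59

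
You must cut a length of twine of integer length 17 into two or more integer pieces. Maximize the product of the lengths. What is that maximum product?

486

Define prod[k] = max over 1≤i<k of i · max(k−i, prod[k−i]); the inner max lets the remainder stay uncut if that's better.
prod[2] = 1·max(1,0) = 1·1 = 1
prod[3] = 1·max(2,1) = 1·2 = 2
prod[4] = 2·max(2,1) = 2·2 = 4
prod[5] = 2·max(3,2) = 2·3 = 6
prod[6] = 3·max(3,2) = 3·3 = 9
prod[7] = 2·max(5,6) = 2·6 = 12
prod[8] = 2·max(6,9) = 2·9 = 18
prod[9] = 3·max(6,9) = 3·9 = 27
prod[10] = 2·max(8,18) = 2·18 = 36
prod[11] = 2·max(9,27) = 2·27 = 54
prod[12] = 3·max(9,27) = 3·27 = 81
prod[13] = 2·max(11,54) = 2·54 = 108
prod[14] = 2·max(12,81) = 2·81 = 162
prod[15] = 3·max(12,81) = 3·81 = 243
prod[16] = 2·max(14,162) = 2·162 = 324
prod[17] = 2·max(15,243) = 2·243 = 486
One optimal split: 3 + 3 + 3 + 3 + 3 + 2; product 3·3·3·3·3·2 = 486.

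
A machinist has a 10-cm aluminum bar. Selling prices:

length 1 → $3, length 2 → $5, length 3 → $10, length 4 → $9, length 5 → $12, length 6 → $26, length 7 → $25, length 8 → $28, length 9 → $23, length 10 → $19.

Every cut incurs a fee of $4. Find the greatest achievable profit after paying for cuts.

31

Let net[k] be the best obtainable value from length k. For each k, try every first piece i and keep the best of price[i] + net[k−i] minus the 4 cut fee when i<k.
net[1] = 3
net[2] = max(3+3-4, 5+0) = 5
net[3] = max(3+5-4, 5+3-4, 10+0) = 10
net[4] = max(3+10-4, 5+5-4, 10+3-4, 9+0) = 9
net[5] = max(3+9-4, 5+10-4, 10+5-4, 9+3-4, 12+0) = 12
net[6] = max(3+12-4, 5+9-4, 10+10-4, 9+5-4, 12+3-4, 26+0) = 26
net[7] = max(3+26-4, 5+12-4, 10+9-4, …, 26+3-4, 25+0) = 25
net[8] = max(3+25-4, 5+26-4, 10+12-4, …, 25+3-4, 28+0) = 28
net[9] = max(3+28-4, 5+25-4, 10+26-4, …, 28+3-4, 23+0) = 32
net[10] = max(3+32-4, 5+28-4, 10+25-4, …, 23+3-4, 19+0) = 31
One optimal plan: pieces 6 + 3 + 1 (2 cuts) → $39 − $8 = $31.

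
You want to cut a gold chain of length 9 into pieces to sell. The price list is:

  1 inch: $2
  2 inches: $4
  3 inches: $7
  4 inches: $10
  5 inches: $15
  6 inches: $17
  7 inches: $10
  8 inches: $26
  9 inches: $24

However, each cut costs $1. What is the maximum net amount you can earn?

27

Build r[k] bottom-up: r[k] = max over allowed piece i of (p[i] + r[k−i]) − 1 per cut.
r[1] = 2
r[2] = 4
r[3] = 7
r[4] = 10
r[5] = 15
r[6] = 17
r[7] = 18  (first piece 1, then r[6]=17)
r[8] = 26
r[9] = 27  (first piece 1, then r[8]=26)
One optimal plan: pieces 8 + 1 (1 cut) → $28 − $1 = $27.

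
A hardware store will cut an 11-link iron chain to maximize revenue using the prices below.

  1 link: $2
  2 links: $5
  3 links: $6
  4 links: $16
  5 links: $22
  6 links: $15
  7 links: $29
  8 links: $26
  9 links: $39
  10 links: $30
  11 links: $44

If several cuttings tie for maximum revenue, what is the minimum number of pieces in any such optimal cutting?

3

Let r[k] be the best obtainable value from length k. For each k, try every first piece i and keep the best of price[i] + r[k−i].
r[1] = 2
r[2] = max(2+2, 5+0) = 5
r[3] = max(2+5, 5+2, 6+0) = 7
r[4] = max(2+7, 5+5, 6+2, 16+0) = 16
r[5] = max(2+16, 5+7, 6+5, 16+2, 22+0) = 22
r[6] = max(2+22, 5+16, 6+7, 16+5, 22+2, 15+0) = 24
r[7] = max(2+24, 5+22, 6+16, …, 15+2, 29+0) = 29
r[8] = max(2+29, 5+24, 6+22, …, 29+2, 26+0) = 32
r[9] = max(2+32, 5+29, 6+24, …, 26+2, 39+0) = 39
r[10] = max(2+39, 5+32, 6+29, …, 39+2, 30+0) = 44
r[11] = max(2+44, 5+39, 6+32, …, 30+2, 44+0) = 46
Maximum revenue is $46.
Now minimize piece count subject to staying optimal: for each k, pieces[k] = 1 + min over i with p[i]+r[k−i]=r[k] of pieces[k−i].
pieces[8] = 2
pieces[9] = 1
pieces[10] = 2
pieces[11] = 3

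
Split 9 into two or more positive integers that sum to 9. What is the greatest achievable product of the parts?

Define P[k] = max over 1≤i<k of i · max(k−i, P[k−i]); the inner max lets the remainder stay uncut if that's better.
Small cases: P[2]=1, P[3]=2.
P[4] = 2×max(2,1) = 2×2 = 4
P[5] = 2×max(3,2) = 2×3 = 6
P[6] = 3×max(3,2) = 3×3 = 9
P[7] = 2×max(5,6) = 2×6 = 12
P[8] = 2×max(6,9) = 2×9 = 18
P[9] = 3×max(6,9) = 3×9 = 27
One optimal split: 3 + 3 + 3; product 3×3×3 = 27.

27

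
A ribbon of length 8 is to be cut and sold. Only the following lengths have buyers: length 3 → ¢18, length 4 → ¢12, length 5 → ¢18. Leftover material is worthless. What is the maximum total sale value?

Let r[k] be the best obtainable value from length k. For each k, try every first piece i and keep the best of price[i] + r[k−i].
r[1] = 0
r[2] = 0
r[3] = 18
r[4] = max(18+0, 12+0) = 18
r[5] = max(18+0, 12+0, 18+0) = 18
r[6] = max(18+18, 12+0, 18+0) = 36
r[7] = max(18+18, 12+18, 18+0) = 36
r[8] = max(18+18, 12+18, 18+18) = 36
One optimal cutting: pieces 3 + 3 with 2 inches of scrap → ¢36.

36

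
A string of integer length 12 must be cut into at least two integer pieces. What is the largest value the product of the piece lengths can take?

Fill prod[k] for k=2..12: at each k try every first piece i and multiply by the better of (k−i) uncut or prod[k−i].
prod[2] = 1×max(1,0) = 1×1 = 1
prod[3] = max(1×2, 2×1) = 2
prod[4] = max(1×3, 2×2, 3×1) = 4
prod[5] = max(1×4, 2×3, 3×2, 4×1) = 6
prod[6] = max(1×6, 2×4, 3×3, 4×2, 5×1) = 9
prod[7] = max(1×9, 2×6, 3×4, 4×3, 5×2, 6×1) = 12
prod[8] = max(1×12, 2×9, 3×6, …, 6×2, 7×1) = 18
prod[9] = max(1×18, 2×12, 3×9, …, 7×2, 8×1) = 27
prod[10] = max(1×27, 2×18, 3×12, …, 8×2, 9×1) = 36
prod[11] = max(1×36, 2×27, 3×18, …, 9×2, 10×1) = 54
prod[12] = max(1×54, 2×36, 3×27, …, 10×2, 11×1) = 81
One optimal split: 3 + 3 + 3 + 3; product 3×3×3×3 = 81.

81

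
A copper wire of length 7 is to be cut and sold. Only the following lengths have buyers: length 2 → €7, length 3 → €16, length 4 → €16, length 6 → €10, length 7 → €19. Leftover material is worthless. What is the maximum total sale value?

32

Consider every possible first cut. r[k] is the best of p[i]+r[k−i] over all sellable i≤k.
r[1] = 0
r[2] = 7
r[3] = max(7+0, 16+0) = 16
r[4] = max(7+7, 16+0, 16+0) = 16
r[5] = max(7+16, 16+7, 16+0) = 23
r[6] = max(7+16, 16+16, 16+7, 10+0) = 32
r[7] = max(7+23, 16+16, 16+16, 10+0, 19+0) = 32
One optimal cutting: pieces 3 + 3 with 1 meter of scrap → €32.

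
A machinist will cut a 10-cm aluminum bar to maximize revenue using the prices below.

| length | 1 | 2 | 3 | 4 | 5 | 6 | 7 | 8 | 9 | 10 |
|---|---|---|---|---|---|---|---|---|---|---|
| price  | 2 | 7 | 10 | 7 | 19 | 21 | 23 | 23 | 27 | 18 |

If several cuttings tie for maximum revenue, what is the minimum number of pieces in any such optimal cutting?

Consider every possible first cut. r[k] is the best of p[i]+r[k−i] over all sellable i≤k.
r[1] = 2
r[2] = max(2+2, 7+0) = 7
r[3] = max(2+7, 7+2, 10+0) = 10
r[4] = max(2+10, 7+7, 10+2, 7+0) = 14
r[5] = max(2+14, 7+10, 10+7, 7+2, 19+0) = 19
r[6] = max(2+19, 7+14, 10+10, 7+7, 19+2, 21+0) = 21
r[7] = max(2+21, 7+19, 10+14, …, 21+2, 23+0) = 26
r[8] = max(2+26, 7+21, 10+19, …, 23+2, 23+0) = 29
r[9] = max(2+29, 7+26, 10+21, …, 23+2, 27+0) = 33
r[10] = max(2+33, 7+29, 10+26, …, 27+2, 18+0) = 38
Maximum revenue is $38.
Now minimize piece count subject to staying optimal: for each k, pieces[k] = 1 + min over i with p[i]+r[k−i]=r[k] of pieces[k−i].
pieces[7] = 2
pieces[8] = 2
pieces[9] = 3
pieces[10] = 2

2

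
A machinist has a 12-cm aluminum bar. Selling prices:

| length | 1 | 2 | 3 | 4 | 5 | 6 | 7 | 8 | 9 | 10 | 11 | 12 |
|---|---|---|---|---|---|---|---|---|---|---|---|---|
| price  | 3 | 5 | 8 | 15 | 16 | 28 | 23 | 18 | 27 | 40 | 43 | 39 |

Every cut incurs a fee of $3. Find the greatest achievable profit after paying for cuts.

Let r[k] be the best obtainable value from length k. For each k, try every first piece i and keep the best of price[i] + r[k−i] minus the 3 cut fee when i<k.
r[1] = 3
r[2] = 5
r[3] = 8
r[4] = 15
r[5] = 16
r[6] = 28
r[7] = 28  (first piece 1, then r[6]=28)
r[8] = 30  (first piece 2, then r[6]=28)
r[9] = 33  (first piece 3, then r[6]=28)
r[10] = 40  (first piece 4, then r[6]=28)
r[11] = 43
r[12] = 53  (first piece 6, then r[6]=28)
One optimal plan: pieces 6 + 6 (1 cut) → $56 − $3 = $53.

53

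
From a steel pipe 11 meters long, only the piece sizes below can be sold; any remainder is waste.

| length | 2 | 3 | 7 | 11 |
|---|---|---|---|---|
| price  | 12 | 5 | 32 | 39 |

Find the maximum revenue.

Consider every possible first cut. best[k] is the best of p[i]+best[k−i] over all sellable i≤k.
best[1] = 0
best[2] = 12
best[3] = max(12+0, 5+0) = 12
best[4] = max(12+12, 5+0) = 24
best[5] = max(12+12, 5+12) = 24
best[6] = max(12+24, 5+12) = 36
best[7] = max(12+24, 5+24, 32+0) = 36
best[8] = max(12+36, 5+24, 32+0) = 48
best[9] = max(12+36, 5+36, 32+12) = 48
best[10] = max(12+48, 5+36, 32+12) = 60
best[11] = max(12+48, 5+48, 32+24, 39+0) = 60
One optimal cutting: pieces 2 + 2 + 2 + 2 + 2 with 1 meter of scrap → $60.

60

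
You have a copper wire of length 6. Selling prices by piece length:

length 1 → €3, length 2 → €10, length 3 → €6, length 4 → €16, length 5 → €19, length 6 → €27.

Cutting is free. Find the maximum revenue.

30

Build R[k] bottom-up: R[k] = max over allowed piece i of (p[i] + R[k−i]).
R[1] = 3
R[2] = 10
R[3] = 13  (first piece 1, then R[2]=10)
R[4] = 20  (first piece 2, then R[2]=10)
R[5] = 23  (first piece 1, then R[4]=20)
R[6] = 30  (first piece 2, then R[4]=20)
One optimal cutting: 2 + 2 + 2 → €10 + €10 + €10 = €30.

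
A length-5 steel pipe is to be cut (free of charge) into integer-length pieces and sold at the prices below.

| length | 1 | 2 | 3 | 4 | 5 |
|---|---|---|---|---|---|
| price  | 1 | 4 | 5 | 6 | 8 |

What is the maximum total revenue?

9

Let v[k] be the best obtainable value from length k. For each k, try every first piece i and keep the best of price[i] + v[k−i].
v[1] = 1
v[2] = max(1+1, 4+0) = 4
v[3] = max(1+4, 4+1, 5+0) = 5
v[4] = max(1+5, 4+4, 5+1, 6+0) = 8
v[5] = max(1+8, 4+5, 5+4, 6+1, 8+0) = 9
One optimal cutting: 2 + 2 + 1 → $4 + $4 + $1 = $9.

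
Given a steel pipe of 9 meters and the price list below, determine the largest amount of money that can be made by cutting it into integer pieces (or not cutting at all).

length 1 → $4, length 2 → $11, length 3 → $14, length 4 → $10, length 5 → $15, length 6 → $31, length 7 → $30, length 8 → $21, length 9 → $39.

48

Consider every possible first cut. R[k] is the best of p[i]+R[k−i] over all sellable i≤k.
R[1] = 4
R[2] = max(4+4, 11+0) = 11
R[3] = max(4+11, 11+4, 14+0) = 15
R[4] = max(4+15, 11+11, 14+4, 10+0) = 22
R[5] = max(4+22, 11+15, 14+11, 10+4, 15+0) = 26
R[6] = max(4+26, 11+22, 14+15, 10+11, 15+4, 31+0) = 33
R[7] = max(4+33, 11+26, 14+22, …, 31+4, 30+0) = 37
R[8] = max(4+37, 11+33, 14+26, …, 30+4, 21+0) = 44
R[9] = max(4+44, 11+37, 14+33, …, 21+4, 39+0) = 48
One optimal cutting: 2 + 2 + 2 + 2 + 1 → $11 + $11 + $11 + $11 + $4 = $48.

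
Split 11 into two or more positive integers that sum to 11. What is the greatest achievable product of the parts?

Let f[k] be the best product for length k (with at least one cut). For each first piece i, the rest contributes max(k−i, f[k−i]).
Small cases: f[2]=1, f[3]=2, f[4]=4, f[5]=6.
f[6] = max(1·6, 2·4, 3·3, 4·2, 5·1) = 9
f[7] = max(1·9, 2·6, 3·4, 4·3, 5·2, 6·1) = 12
f[8] = max(1·12, 2·9, 3·6, …, 6·2, 7·1) = 18
f[9] = max(1·18, 2·12, 3·9, …, 7·2, 8·1) = 27
f[10] = max(1·27, 2·18, 3·12, …, 8·2, 9·1) = 36
f[11] = max(1·36, 2·27, 3·18, …, 9·2, 10·1) = 54
One optimal split: 3 + 3 + 3 + 2; product 3·3·3·2 = 54.

54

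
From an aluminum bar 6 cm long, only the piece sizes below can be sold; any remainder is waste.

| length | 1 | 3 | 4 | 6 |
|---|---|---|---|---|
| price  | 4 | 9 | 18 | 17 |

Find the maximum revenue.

Let best[k] be the best obtainable value from length k. For each k, try every first piece i and keep the best of price[i] + best[k−i].
best[1] = 4
best[2] = 8  (first piece 1, then best[1]=4)
best[3] = max(4+8, 9+0) = 12
best[4] = max(4+12, 9+4, 18+0) = 18
best[5] = max(4+18, 9+8, 18+4) = 22
best[6] = max(4+22, 9+12, 18+8, 17+0) = 26
One optimal cutting: 4 + 1 + 1 → $26.

26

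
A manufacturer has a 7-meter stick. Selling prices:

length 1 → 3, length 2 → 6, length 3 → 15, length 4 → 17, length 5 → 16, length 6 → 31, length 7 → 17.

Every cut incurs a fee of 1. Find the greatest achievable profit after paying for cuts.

33

Consider every possible first cut. r[k] is the best of p[i]+r[k−i] over all sellable i≤k, charging 1 whenever i<k.
r[1] = 3
r[2] = max(3+3-1, 6+0) = 6
r[3] = max(3+6-1, 6+3-1, 15+0) = 15
r[4] = max(3+15-1, 6+6-1, 15+3-1, 17+0) = 17
r[5] = max(3+17-1, 6+15-1, 15+6-1, 17+3-1, 16+0) = 20
r[6] = max(3+20-1, 6+17-1, 15+15-1, 17+6-1, 16+3-1, 31+0) = 31
r[7] = max(3+31-1, 6+20-1, 15+17-1, …, 31+3-1, 17+0) = 33
One optimal plan: pieces 6 + 1 (1 cut) → 34 − 1 = 33.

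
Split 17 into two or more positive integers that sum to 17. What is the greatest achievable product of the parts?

486

Let f[k] be the best product for length k (with at least one cut). For each first piece i, the rest contributes max(k−i, f[k−i]).
f[2] = 1×max(1,0) = 1×1 = 1
f[3] = max(1×2, 2×1) = 2
f[4] = max(1×3, 2×2, 3×1) = 4
f[5] = max(1×4, 2×3, 3×2, 4×1) = 6
f[6] = max(1×6, 2×4, 3×3, 4×2, 5×1) = 9
f[7] = max(1×9, 2×6, 3×4, 4×3, 5×2, 6×1) = 12
f[8] = max(1×12, 2×9, 3×6, …, 6×2, 7×1) = 18
f[9] = max(1×18, 2×12, 3×9, …, 7×2, 8×1) = 27
f[10] = max(1×27, 2×18, 3×12, …, 8×2, 9×1) = 36
f[11] = max(1×36, 2×27, 3×18, …, 9×2, 10×1) = 54
f[12] = max(1×54, 2×36, 3×27, …, 10×2, 11×1) = 81
f[13] = max(1×81, 2×54, 3×36, …, 11×2, 12×1) = 108
f[14] = max(1×108, 2×81, 3×54, …, 12×2, 13×1) = 162
f[15] = max(1×162, 2×108, 3×81, …, 13×2, 14×1) = 243
f[16] = max(1×243, 2×162, 3×108, …, 14×2, 15×1) = 324
f[17] = max(1×324, 2×243, 3×162, …, 15×2, 16×1) = 486
One optimal split: 3 + 3 + 3 + 3 + 3 + 2; product 3×3×3×3×3×2 = 486.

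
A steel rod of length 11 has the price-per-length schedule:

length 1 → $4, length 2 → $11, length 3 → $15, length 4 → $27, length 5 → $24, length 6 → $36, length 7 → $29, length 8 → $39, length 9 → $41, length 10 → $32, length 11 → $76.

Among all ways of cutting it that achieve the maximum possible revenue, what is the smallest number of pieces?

Consider every possible first cut. r[k] is the best of p[i]+r[k−i] over all sellable i≤k.
r[1] = 4
r[2] = max(4+4, 11+0) = 11
r[3] = max(4+11, 11+4, 15+0) = 15
r[4] = max(4+15, 11+11, 15+4, 27+0) = 27
r[5] = max(4+27, 11+15, 15+11, 27+4, 24+0) = 31
r[6] = max(4+31, 11+27, 15+15, 27+11, 24+4, 36+0) = 38
r[7] = max(4+38, 11+31, 15+27, …, 36+4, 29+0) = 42
r[8] = max(4+42, 11+38, 15+31, …, 29+4, 39+0) = 54
r[9] = max(4+54, 11+42, 15+38, …, 39+4, 41+0) = 58
r[10] = max(4+58, 11+54, 15+42, …, 41+4, 32+0) = 65
r[11] = max(4+65, 11+58, 15+54, …, 32+4, 76+0) = 76
Maximum revenue is $76.
Now minimize piece count subject to staying optimal: for each k, pieces[k] = 1 + min over i with p[i]+r[k−i]=r[k] of pieces[k−i].
pieces[8] = 2
pieces[9] = 3
pieces[10] = 3
pieces[11] = 1

1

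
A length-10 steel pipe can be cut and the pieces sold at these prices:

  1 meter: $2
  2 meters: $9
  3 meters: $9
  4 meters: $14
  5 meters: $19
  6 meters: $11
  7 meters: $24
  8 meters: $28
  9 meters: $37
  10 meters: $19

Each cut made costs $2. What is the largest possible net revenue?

Build net[k] bottom-up: net[k] = max over allowed piece i of (p[i] + net[k−i]) − 2 per cut.
net[1] = 2
net[2] = max(2+2-2, 9+0) = 9
net[3] = max(2+9-2, 9+2-2, 9+0) = 9
net[4] = max(2+9-2, 9+9-2, 9+2-2, 14+0) = 16
net[5] = max(2+16-2, 9+9-2, 9+9-2, 14+2-2, 19+0) = 19
net[6] = max(2+19-2, 9+16-2, 9+9-2, 14+9-2, 19+2-2, 11+0) = 23
net[7] = max(2+23-2, 9+19-2, 9+16-2, …, 11+2-2, 24+0) = 26
net[8] = max(2+26-2, 9+23-2, 9+19-2, …, 24+2-2, 28+0) = 30
net[9] = max(2+30-2, 9+26-2, 9+23-2, …, 28+2-2, 37+0) = 37
net[10] = max(2+37-2, 9+30-2, 9+26-2, …, 37+2-2, 19+0) = 37
One optimal plan: pieces 9 + 1 (1 cut) → $39 − $2 = $37.

37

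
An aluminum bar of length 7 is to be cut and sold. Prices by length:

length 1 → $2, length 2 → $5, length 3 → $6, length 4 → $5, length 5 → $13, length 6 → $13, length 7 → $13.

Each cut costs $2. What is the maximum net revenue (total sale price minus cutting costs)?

Let r[k] be the best obtainable value from length k. For each k, try every first piece i and keep the best of price[i] + r[k−i] minus the 2 cut fee when i<k.
r[1] = 2
r[2] = 5
r[3] = 6
r[4] = 8  (first piece 2, then r[2]=5)
r[5] = 13
r[6] = 13  (first piece 1, then r[5]=13)
r[7] = 16  (first piece 2, then r[5]=13)
One optimal plan: pieces 5 + 2 (1 cut) → $18 − $2 = $16.

16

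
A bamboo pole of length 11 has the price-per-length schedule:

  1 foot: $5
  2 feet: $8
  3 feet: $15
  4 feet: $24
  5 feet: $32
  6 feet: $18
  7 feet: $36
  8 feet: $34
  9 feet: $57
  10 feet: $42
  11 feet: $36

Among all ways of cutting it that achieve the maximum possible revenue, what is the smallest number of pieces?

Let r[k] be the best obtainable value from length k. For each k, try every first piece i and keep the best of price[i] + r[k−i].
r[1] = 5
r[2] = 10  (first piece 1, then r[1]=5)
r[3] = 15  (first piece 1, then r[2]=10)
r[4] = 24
r[5] = 32
r[6] = 37  (first piece 1, then r[5]=32)
r[7] = 42  (first piece 1, then r[6]=37)
r[8] = 48  (first piece 4, then r[4]=24)
r[9] = 57
r[10] = 64  (first piece 5, then r[5]=32)
r[11] = 69  (first piece 1, then r[10]=64)
Maximum revenue is $69.
Now minimize piece count subject to staying optimal: for each k, pieces[k] = 1 + min over i with p[i]+r[k−i]=r[k] of pieces[k−i].
pieces[8] = 2
pieces[9] = 1
pieces[10] = 2
pieces[11] = 3

3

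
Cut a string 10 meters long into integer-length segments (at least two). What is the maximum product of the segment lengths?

Define P[k] = max over 1≤i<k of i · max(k−i, P[k−i]); the inner max lets the remainder stay uncut if that's better.
P[2] = 1*max(1,0) = 1*1 = 1
P[3] = max(1*2, 2*1) = 2
P[4] = max(1*3, 2*2, 3*1) = 4
P[5] = max(1*4, 2*3, 3*2, 4*1) = 6
P[6] = max(1*6, 2*4, 3*3, 4*2, 5*1) = 9
P[7] = max(1*9, 2*6, 3*4, 4*3, 5*2, 6*1) = 12
P[8] = max(1*12, 2*9, 3*6, …, 6*2, 7*1) = 18
P[9] = max(1*18, 2*12, 3*9, …, 7*2, 8*1) = 27
P[10] = max(1*27, 2*18, 3*12, …, 8*2, 9*1) = 36
One optimal split: 3 + 3 + 2 + 2; product 3*3*2*2 = 36.

36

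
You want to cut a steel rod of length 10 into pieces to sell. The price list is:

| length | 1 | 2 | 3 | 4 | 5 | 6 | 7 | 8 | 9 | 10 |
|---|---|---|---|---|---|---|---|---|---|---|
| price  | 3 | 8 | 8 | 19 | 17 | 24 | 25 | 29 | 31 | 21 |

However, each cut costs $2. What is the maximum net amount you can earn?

Consider every possible first cut. r[k] is the best of p[i]+r[k−i] over all sellable i≤k, charging 2 whenever i<k.
r[1] = 3
r[2] = max(3+3-2, 8+0) = 8
r[3] = max(3+8-2, 8+3-2, 8+0) = 9
r[4] = max(3+9-2, 8+8-2, 8+3-2, 19+0) = 19
r[5] = max(3+19-2, 8+9-2, 8+8-2, 19+3-2, 17+0) = 20
r[6] = max(3+20-2, 8+19-2, 8+9-2, 19+8-2, 17+3-2, 24+0) = 25
r[7] = max(3+25-2, 8+20-2, 8+19-2, …, 24+3-2, 25+0) = 26
r[8] = max(3+26-2, 8+25-2, 8+20-2, …, 25+3-2, 29+0) = 36
r[9] = max(3+36-2, 8+26-2, 8+25-2, …, 29+3-2, 31+0) = 37
r[10] = max(3+37-2, 8+36-2, 8+26-2, …, 31+3-2, 21+0) = 42
One optimal plan: pieces 4 + 4 + 2 (2 cuts) → $46 − $4 = $42.

42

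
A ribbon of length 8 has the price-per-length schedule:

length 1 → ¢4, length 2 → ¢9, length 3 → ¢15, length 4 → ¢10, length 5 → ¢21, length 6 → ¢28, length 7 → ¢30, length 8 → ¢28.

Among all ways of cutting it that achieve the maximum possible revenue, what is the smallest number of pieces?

Let r[k] be the best obtainable value from length k. For each k, try every first piece i and keep the best of price[i] + r[k−i].
r[1] = 4
r[2] = max(4+4, 9+0) = 9
r[3] = max(4+9, 9+4, 15+0) = 15
r[4] = max(4+15, 9+9, 15+4, 10+0) = 19
r[5] = max(4+19, 9+15, 15+9, 10+4, 21+0) = 24
r[6] = max(4+24, 9+19, 15+15, 10+9, 21+4, 28+0) = 30
r[7] = max(4+30, 9+24, 15+19, …, 28+4, 30+0) = 34
r[8] = max(4+34, 9+30, 15+24, …, 30+4, 28+0) = 39
Maximum revenue is ¢39.
Now minimize piece count subject to staying optimal: for each k, pieces[k] = 1 + min over i with p[i]+r[k−i]=r[k] of pieces[k−i].
pieces[5] = 2
pieces[6] = 2
pieces[7] = 3
pieces[8] = 3

3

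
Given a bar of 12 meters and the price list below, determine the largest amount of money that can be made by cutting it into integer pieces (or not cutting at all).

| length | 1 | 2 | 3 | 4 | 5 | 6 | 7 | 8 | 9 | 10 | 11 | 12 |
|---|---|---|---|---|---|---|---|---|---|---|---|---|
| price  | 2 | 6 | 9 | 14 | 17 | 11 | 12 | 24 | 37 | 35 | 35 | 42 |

46

Build best[k] bottom-up: best[k] = max over allowed piece i of (p[i] + best[k−i]).
best[1] = 2
best[2] = 6
best[3] = 9
best[4] = 14
best[5] = 17
best[6] = 20  (first piece 2, then best[4]=14)
best[7] = 23  (first piece 2, then best[5]=17)
best[8] = 28  (first piece 4, then best[4]=14)
best[9] = 37
best[10] = 39  (first piece 1, then best[9]=37)
best[11] = 43  (first piece 2, then best[9]=37)
best[12] = 46  (first piece 3, then best[9]=37)
One optimal cutting: 9 + 3 → $37 + $9 = $46.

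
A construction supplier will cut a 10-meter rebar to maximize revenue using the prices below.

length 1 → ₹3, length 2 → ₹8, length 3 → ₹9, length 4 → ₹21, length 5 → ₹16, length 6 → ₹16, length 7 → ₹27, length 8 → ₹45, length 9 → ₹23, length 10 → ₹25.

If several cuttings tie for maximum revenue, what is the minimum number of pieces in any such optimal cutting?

Let r[k] be the best obtainable value from length k. For each k, try every first piece i and keep the best of price[i] + r[k−i].
r[1] = 3
r[2] = 8
r[3] = 11  (first piece 1, then r[2]=8)
r[4] = 21
r[5] = 24  (first piece 1, then r[4]=21)
r[6] = 29  (first piece 2, then r[4]=21)
r[7] = 32  (first piece 1, then r[6]=29)
r[8] = 45
r[9] = 48  (first piece 1, then r[8]=45)
r[10] = 53  (first piece 2, then r[8]=45)
Maximum revenue is ₹53.
Now minimize piece count subject to staying optimal: for each k, pieces[k] = 1 + min over i with p[i]+r[k−i]=r[k] of pieces[k−i].
pieces[7] = 3
pieces[8] = 1
pieces[9] = 2
pieces[10] = 2

2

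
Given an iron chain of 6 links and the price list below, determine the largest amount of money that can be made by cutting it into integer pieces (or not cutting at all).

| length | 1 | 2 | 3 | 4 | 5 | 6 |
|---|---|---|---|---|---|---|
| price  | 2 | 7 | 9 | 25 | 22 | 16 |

Let R[k] be the best obtainable value from length k. For each k, try every first piece i and keep the best of price[i] + R[k−i].
R[1] = 2
R[2] = 7
R[3] = 9  (first piece 1, then R[2]=7)
R[4] = 25
R[5] = 27  (first piece 1, then R[4]=25)
R[6] = 32  (first piece 2, then R[4]=25)
One optimal cutting: 4 + 2 → $25 + $7 = $32.

32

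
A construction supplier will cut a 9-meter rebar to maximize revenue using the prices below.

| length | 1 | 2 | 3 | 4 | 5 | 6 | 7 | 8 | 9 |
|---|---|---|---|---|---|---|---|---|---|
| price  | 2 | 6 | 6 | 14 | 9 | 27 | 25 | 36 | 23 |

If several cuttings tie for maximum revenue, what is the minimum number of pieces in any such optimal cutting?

2

Let r[k] be the best obtainable value from length k. For each k, try every first piece i and keep the best of price[i] + r[k−i].
r[1] = 2
r[2] = 6
r[3] = 8  (first piece 1, then r[2]=6)
r[4] = 14
r[5] = 16  (first piece 1, then r[4]=14)
r[6] = 27
r[7] = 29  (first piece 1, then r[6]=27)
r[8] = 36
r[9] = 38  (first piece 1, then r[8]=36)
Maximum revenue is ₹38.
Now minimize piece count subject to staying optimal: for each k, pieces[k] = 1 + min over i with p[i]+r[k−i]=r[k] of pieces[k−i].
pieces[6] = 1
pieces[7] = 2
pieces[8] = 1
pieces[9] = 2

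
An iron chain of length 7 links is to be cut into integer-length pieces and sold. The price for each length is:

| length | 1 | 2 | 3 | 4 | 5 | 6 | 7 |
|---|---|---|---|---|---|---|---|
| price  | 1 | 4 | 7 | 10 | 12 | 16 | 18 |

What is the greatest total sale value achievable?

18

Build best[k] bottom-up: best[k] = max over allowed piece i of (p[i] + best[k−i]).
best[1] = 1
best[2] = max(1+1, 4+0) = 4
best[3] = max(1+4, 4+1, 7+0) = 7
best[4] = max(1+7, 4+4, 7+1, 10+0) = 10
best[5] = max(1+10, 4+7, 7+4, 10+1, 12+0) = 12
best[6] = max(1+12, 4+10, 7+7, 10+4, 12+1, 16+0) = 16
best[7] = max(1+16, 4+12, 7+10, …, 16+1, 18+0) = 18
Best is to sell the whole 7-link piece uncut for $18.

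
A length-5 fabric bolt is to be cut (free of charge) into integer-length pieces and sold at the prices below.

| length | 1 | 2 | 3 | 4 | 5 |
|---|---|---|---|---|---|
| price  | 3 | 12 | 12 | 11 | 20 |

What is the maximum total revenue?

27

Build R[k] bottom-up: R[k] = max over allowed piece i of (p[i] + R[k−i]).
R[1] = 3
R[2] = 12
R[3] = 15  (first piece 1, then R[2]=12)
R[4] = 24  (first piece 2, then R[2]=12)
R[5] = 27  (first piece 1, then R[4]=24)
One optimal cutting: 2 + 2 + 1 → $12 + $12 + $3 = $27.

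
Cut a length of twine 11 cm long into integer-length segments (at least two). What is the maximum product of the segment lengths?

54

Fill P[k] for k=2..11: at each k try every first piece i and multiply by the better of (k−i) uncut or P[k−i].
P[2] = 1×max(1,0) = 1×1 = 1
P[3] = 1×max(2,1) = 1×2 = 2
P[4] = 2×max(2,1) = 2×2 = 4
P[5] = 2×max(3,2) = 2×3 = 6
P[6] = 3×max(3,2) = 3×3 = 9
P[7] = 2×max(5,6) = 2×6 = 12
P[8] = 2×max(6,9) = 2×9 = 18
P[9] = 3×max(6,9) = 3×9 = 27
P[10] = 2×max(8,18) = 2×18 = 36
P[11] = 2×max(9,27) = 2×27 = 54
One optimal split: 3 + 3 + 3 + 2; product 3×3×3×2 = 54.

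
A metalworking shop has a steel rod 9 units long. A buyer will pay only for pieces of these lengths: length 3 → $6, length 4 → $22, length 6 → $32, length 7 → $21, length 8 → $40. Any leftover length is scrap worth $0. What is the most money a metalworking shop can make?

Consider every possible first cut. f[k] is the best of p[i]+f[k−i] over all sellable i≤k.
f[1] = 0
f[2] = 0
f[3] = 6
f[4] = max(6+0, 22+0) = 22
f[5] = max(6+0, 22+0) = 22
f[6] = max(6+6, 22+0, 32+0) = 32
f[7] = max(6+22, 22+6, 32+0, 21+0) = 32
f[8] = max(6+22, 22+22, 32+0, 21+0, 40+0) = 44
f[9] = max(6+32, 22+22, 32+6, 21+0, 40+0) = 44
One optimal cutting: pieces 4 + 4 with 1 unit of scrap → $44.

44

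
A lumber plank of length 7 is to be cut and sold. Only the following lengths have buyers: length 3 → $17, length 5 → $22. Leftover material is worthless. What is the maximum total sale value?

34

Consider every possible first cut. f[k] is the best of p[i]+f[k−i] over all sellable i≤k.
f[1] = 0
f[2] = 0
f[3] = 17
f[4] = 17
f[5] = 22
f[6] = 34  (first piece 3, then f[3]=17)
f[7] = 34
One optimal cutting: pieces 3 + 3 with 1 foot of scrap → $34.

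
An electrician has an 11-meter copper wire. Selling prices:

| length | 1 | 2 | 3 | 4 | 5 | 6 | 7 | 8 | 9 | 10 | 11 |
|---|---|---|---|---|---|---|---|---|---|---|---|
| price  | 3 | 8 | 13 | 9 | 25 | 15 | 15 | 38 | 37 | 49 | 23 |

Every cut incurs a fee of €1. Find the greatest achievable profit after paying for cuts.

51

Build net[k] bottom-up: net[k] = max over allowed piece i of (p[i] + net[k−i]) − 1 per cut.
net[1] = 3
net[2] = max(3+3-1, 8+0) = 8
net[3] = max(3+8-1, 8+3-1, 13+0) = 13
net[4] = max(3+13-1, 8+8-1, 13+3-1, 9+0) = 15
net[5] = max(3+15-1, 8+13-1, 13+8-1, 9+3-1, 25+0) = 25
net[6] = max(3+25-1, 8+15-1, 13+13-1, 9+8-1, 25+3-1, 15+0) = 27
net[7] = max(3+27-1, 8+25-1, 13+15-1, …, 15+3-1, 15+0) = 32
net[8] = max(3+32-1, 8+27-1, 13+25-1, …, 15+3-1, 38+0) = 38
net[9] = max(3+38-1, 8+32-1, 13+27-1, …, 38+3-1, 37+0) = 40
net[10] = max(3+40-1, 8+38-1, 13+32-1, …, 37+3-1, 49+0) = 49
net[11] = max(3+49-1, 8+40-1, 13+38-1, …, 49+3-1, 23+0) = 51
One optimal plan: pieces 5 + 5 + 1 (2 cuts) → €53 − €2 = €51.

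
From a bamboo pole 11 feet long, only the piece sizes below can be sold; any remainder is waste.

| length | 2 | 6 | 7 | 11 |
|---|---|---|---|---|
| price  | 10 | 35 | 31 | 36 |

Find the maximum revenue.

55

Consider every possible first cut. best[k] is the best of p[i]+best[k−i] over all sellable i≤k.
best[1] = 0
best[2] = 10
best[3] = 10
best[4] = 20  (first piece 2, then best[2]=10)
best[5] = 20
best[6] = 35
best[7] = 35
best[8] = 45  (first piece 2, then best[6]=35)
best[9] = 45
best[10] = 55  (first piece 2, then best[8]=45)
best[11] = 55
One optimal cutting: pieces 6 + 2 + 2 with 1 foot of scrap → $55.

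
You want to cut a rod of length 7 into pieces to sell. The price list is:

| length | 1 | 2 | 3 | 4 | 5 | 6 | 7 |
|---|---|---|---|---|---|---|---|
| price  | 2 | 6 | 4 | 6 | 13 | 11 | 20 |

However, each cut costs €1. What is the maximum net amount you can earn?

Let net[k] be the best obtainable value from length k. For each k, try every first piece i and keep the best of price[i] + net[k−i] minus the 1 cut fee when i<k.
net[1] = 2
net[2] = max(2+2-1, 6+0) = 6
net[3] = max(2+6-1, 6+2-1, 4+0) = 7
net[4] = max(2+7-1, 6+6-1, 4+2-1, 6+0) = 11
net[5] = max(2+11-1, 6+7-1, 4+6-1, 6+2-1, 13+0) = 13
net[6] = max(2+13-1, 6+11-1, 4+7-1, 6+6-1, 13+2-1, 11+0) = 16
net[7] = max(2+16-1, 6+13-1, 4+11-1, …, 11+2-1, 20+0) = 20
Best is to make no cuts and sell whole for €20.

20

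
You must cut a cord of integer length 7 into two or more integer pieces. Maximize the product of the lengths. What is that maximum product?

Fill P[k] for k=2..7: at each k try every first piece i and multiply by the better of (k−i) uncut or P[k−i].
P[2] = 1*max(1,0) = 1*1 = 1
P[3] = 1*max(2,1) = 1*2 = 2
P[4] = 2*max(2,1) = 2*2 = 4
P[5] = 2*max(3,2) = 2*3 = 6
P[6] = 3*max(3,2) = 3*3 = 9
P[7] = 2*max(5,6) = 2*6 = 12
One optimal split: 3 + 2 + 2; product 3*2*2 = 12.

12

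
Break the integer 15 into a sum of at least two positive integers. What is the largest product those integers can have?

Let g[k] be the best product for length k (with at least one cut). For each first piece i, the rest contributes max(k−i, g[k−i]).
g[2] = 1×max(1,0) = 1×1 = 1
g[3] = max(1×2, 2×1) = 2
g[4] = max(1×3, 2×2, 3×1) = 4
g[5] = max(1×4, 2×3, 3×2, 4×1) = 6
g[6] = max(1×6, 2×4, 3×3, 4×2, 5×1) = 9
g[7] = max(1×9, 2×6, 3×4, 4×3, 5×2, 6×1) = 12
g[8] = max(1×12, 2×9, 3×6, …, 6×2, 7×1) = 18
g[9] = max(1×18, 2×12, 3×9, …, 7×2, 8×1) = 27
g[10] = max(1×27, 2×18, 3×12, …, 8×2, 9×1) = 36
g[11] = max(1×36, 2×27, 3×18, …, 9×2, 10×1) = 54
g[12] = max(1×54, 2×36, 3×27, …, 10×2, 11×1) = 81
g[13] = max(1×81, 2×54, 3×36, …, 11×2, 12×1) = 108
g[14] = max(1×108, 2×81, 3×54, …, 12×2, 13×1) = 162
g[15] = max(1×162, 2×108, 3×81, …, 13×2, 14×1) = 243
One optimal split: 3 + 3 + 3 + 3 + 3; product 3×3×3×3×3 = 243.

243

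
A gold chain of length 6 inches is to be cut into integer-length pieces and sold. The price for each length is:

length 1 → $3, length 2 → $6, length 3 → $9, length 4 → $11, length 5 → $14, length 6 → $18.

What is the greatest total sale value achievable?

18

Let v[k] be the best obtainable value from length k. For each k, try every first piece i and keep the best of price[i] + v[k−i].
v[1] = 3
v[2] = 6  (first piece 1, then v[1]=3)
v[3] = 9  (first piece 1, then v[2]=6)
v[4] = 12  (first piece 1, then v[3]=9)
v[5] = 15  (first piece 1, then v[4]=12)
v[6] = 18  (first piece 1, then v[5]=15)
One optimal cutting: 1 + 1 + 1 + 1 + 1 + 1 → $3 + $3 + $3 + $3 + $3 + $3 = $18.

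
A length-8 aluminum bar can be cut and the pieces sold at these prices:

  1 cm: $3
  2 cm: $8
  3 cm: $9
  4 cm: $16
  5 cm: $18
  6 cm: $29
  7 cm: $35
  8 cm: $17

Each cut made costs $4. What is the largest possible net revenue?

Let net[k] be the best obtainable value from length k. For each k, try every first piece i and keep the best of price[i] + net[k−i] minus the 4 cut fee when i<k.
net[1] = 3
net[2] = max(3+3-4, 8+0) = 8
net[3] = max(3+8-4, 8+3-4, 9+0) = 9
net[4] = max(3+9-4, 8+8-4, 9+3-4, 16+0) = 16
net[5] = max(3+16-4, 8+9-4, 9+8-4, 16+3-4, 18+0) = 18
net[6] = max(3+18-4, 8+16-4, 9+9-4, 16+8-4, 18+3-4, 29+0) = 29
net[7] = max(3+29-4, 8+18-4, 9+16-4, …, 29+3-4, 35+0) = 35
net[8] = max(3+35-4, 8+29-4, 9+18-4, …, 35+3-4, 17+0) = 34
One optimal plan: pieces 7 + 1 (1 cut) → $38 − $4 = $34.

34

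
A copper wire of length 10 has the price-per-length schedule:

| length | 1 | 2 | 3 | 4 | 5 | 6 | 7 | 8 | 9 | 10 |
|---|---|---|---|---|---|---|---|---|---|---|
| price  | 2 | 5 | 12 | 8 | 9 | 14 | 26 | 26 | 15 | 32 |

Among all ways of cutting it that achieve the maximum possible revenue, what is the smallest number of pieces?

Build r[k] bottom-up: r[k] = max over allowed piece i of (p[i] + r[k−i]).
r[1] = 2
r[2] = 5
r[3] = 12
r[4] = 14  (first piece 1, then r[3]=12)
r[5] = 17  (first piece 2, then r[3]=12)
r[6] = 24  (first piece 3, then r[3]=12)
r[7] = 26  (first piece 1, then r[6]=24)
r[8] = 29  (first piece 2, then r[6]=24)
r[9] = 36  (first piece 3, then r[6]=24)
r[10] = 38  (first piece 1, then r[9]=36)
Maximum revenue is €38.
Now minimize piece count subject to staying optimal: for each k, pieces[k] = 1 + min over i with p[i]+r[k−i]=r[k] of pieces[k−i].
pieces[7] = 1
pieces[8] = 3
pieces[9] = 3
pieces[10] = 2

2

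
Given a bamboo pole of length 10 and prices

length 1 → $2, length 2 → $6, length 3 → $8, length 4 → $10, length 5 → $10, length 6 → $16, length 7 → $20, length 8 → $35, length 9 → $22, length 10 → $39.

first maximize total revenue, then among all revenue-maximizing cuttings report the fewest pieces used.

2

Build r[k] bottom-up: r[k] = max over allowed piece i of (p[i] + r[k−i]).
r[1] = 2
r[2] = max(2+2, 6+0) = 6
r[3] = max(2+6, 6+2, 8+0) = 8
r[4] = max(2+8, 6+6, 8+2, 10+0) = 12
r[5] = max(2+12, 6+8, 8+6, 10+2, 10+0) = 14
r[6] = max(2+14, 6+12, 8+8, 10+6, 10+2, 16+0) = 18
r[7] = max(2+18, 6+14, 8+12, …, 16+2, 20+0) = 20
r[8] = max(2+20, 6+18, 8+14, …, 20+2, 35+0) = 35
r[9] = max(2+35, 6+20, 8+18, …, 35+2, 22+0) = 37
r[10] = max(2+37, 6+35, 8+20, …, 22+2, 39+0) = 41
Maximum revenue is $41.
Now minimize piece count subject to staying optimal: for each k, pieces[k] = 1 + min over i with p[i]+r[k−i]=r[k] of pieces[k−i].
pieces[7] = 1
pieces[8] = 1
pieces[9] = 2
pieces[10] = 2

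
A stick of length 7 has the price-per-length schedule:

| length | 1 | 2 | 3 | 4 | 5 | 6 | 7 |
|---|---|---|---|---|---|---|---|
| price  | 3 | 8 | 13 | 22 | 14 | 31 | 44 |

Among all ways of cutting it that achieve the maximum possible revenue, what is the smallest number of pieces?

Let r[k] be the best obtainable value from length k. For each k, try every first piece i and keep the best of price[i] + r[k−i].
r[1] = 3
r[2] = max(3+3, 8+0) = 8
r[3] = max(3+8, 8+3, 13+0) = 13
r[4] = max(3+13, 8+8, 13+3, 22+0) = 22
r[5] = max(3+22, 8+13, 13+8, 22+3, 14+0) = 25
r[6] = max(3+25, 8+22, 13+13, 22+8, 14+3, 31+0) = 31
r[7] = max(3+31, 8+25, 13+22, …, 31+3, 44+0) = 44
Maximum revenue is €44.
Now minimize piece count subject to staying optimal: for each k, pieces[k] = 1 + min over i with p[i]+r[k−i]=r[k] of pieces[k−i].
pieces[4] = 1
pieces[5] = 2
pieces[6] = 1
pieces[7] = 1

1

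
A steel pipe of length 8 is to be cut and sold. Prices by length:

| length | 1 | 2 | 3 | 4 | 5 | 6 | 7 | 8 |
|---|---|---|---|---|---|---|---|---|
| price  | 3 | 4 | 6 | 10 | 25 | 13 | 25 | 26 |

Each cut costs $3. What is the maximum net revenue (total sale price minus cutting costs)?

28

Consider every possible first cut. net[k] is the best of p[i]+net[k−i] over all sellable i≤k, charging 3 whenever i<k.
net[1] = 3
net[2] = max(3+3-3, 4+0) = 4
net[3] = max(3+4-3, 4+3-3, 6+0) = 6
net[4] = max(3+6-3, 4+4-3, 6+3-3, 10+0) = 10
net[5] = max(3+10-3, 4+6-3, 6+4-3, 10+3-3, 25+0) = 25
net[6] = max(3+25-3, 4+10-3, 6+6-3, 10+4-3, 25+3-3, 13+0) = 25
net[7] = max(3+25-3, 4+25-3, 6+10-3, …, 13+3-3, 25+0) = 26
net[8] = max(3+26-3, 4+25-3, 6+25-3, …, 25+3-3, 26+0) = 28
One optimal plan: pieces 5 + 3 (1 cut) → $31 − $3 = $28.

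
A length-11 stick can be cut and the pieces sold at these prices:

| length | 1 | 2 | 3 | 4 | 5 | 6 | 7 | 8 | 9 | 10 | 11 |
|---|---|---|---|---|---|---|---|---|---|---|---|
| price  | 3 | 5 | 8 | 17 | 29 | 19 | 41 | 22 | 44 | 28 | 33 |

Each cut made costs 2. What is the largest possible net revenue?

Build net[k] bottom-up: net[k] = max over allowed piece i of (p[i] + net[k−i]) − 2 per cut.
net[1] = 3
net[2] = max(3+3-2, 5+0) = 5
net[3] = max(3+5-2, 5+3-2, 8+0) = 8
net[4] = max(3+8-2, 5+5-2, 8+3-2, 17+0) = 17
net[5] = max(3+17-2, 5+8-2, 8+5-2, 17+3-2, 29+0) = 29
net[6] = max(3+29-2, 5+17-2, 8+8-2, 17+5-2, 29+3-2, 19+0) = 30
net[7] = max(3+30-2, 5+29-2, 8+17-2, …, 19+3-2, 41+0) = 41
net[8] = max(3+41-2, 5+30-2, 8+29-2, …, 41+3-2, 22+0) = 42
net[9] = max(3+42-2, 5+41-2, 8+30-2, …, 22+3-2, 44+0) = 44
net[10] = max(3+44-2, 5+42-2, 8+41-2, …, 44+3-2, 28+0) = 56
net[11] = max(3+56-2, 5+44-2, 8+42-2, …, 28+3-2, 33+0) = 57
One optimal plan: pieces 5 + 5 + 1 (2 cuts) → 61 − 4 = 57.

57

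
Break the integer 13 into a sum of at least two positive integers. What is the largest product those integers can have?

Fill prod[k] for k=2..13: at each k try every first piece i and multiply by the better of (k−i) uncut or prod[k−i].
prod[2] = 1·max(1,0) = 1·1 = 1
prod[3] = 1·max(2,1) = 1·2 = 2
prod[4] = 2·max(2,1) = 2·2 = 4
prod[5] = 2·max(3,2) = 2·3 = 6
prod[6] = 3·max(3,2) = 3·3 = 9
prod[7] = 2·max(5,6) = 2·6 = 12
prod[8] = 2·max(6,9) = 2·9 = 18
prod[9] = 3·max(6,9) = 3·9 = 27
prod[10] = 2·max(8,18) = 2·18 = 36
prod[11] = 2·max(9,27) = 2·27 = 54
prod[12] = 3·max(9,27) = 3·27 = 81
prod[13] = 2·max(11,54) = 2·54 = 108
One optimal split: 3 + 3 + 3 + 2 + 2; product 3·3·3·2·2 = 108.

108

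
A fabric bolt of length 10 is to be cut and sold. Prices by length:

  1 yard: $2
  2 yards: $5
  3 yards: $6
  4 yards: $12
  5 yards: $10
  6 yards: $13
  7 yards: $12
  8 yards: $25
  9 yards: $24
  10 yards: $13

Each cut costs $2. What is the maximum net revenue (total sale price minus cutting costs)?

Build net[k] bottom-up: net[k] = max over allowed piece i of (p[i] + net[k−i]) − 2 per cut.
net[1] = 2
net[2] = max(2+2-2, 5+0) = 5
net[3] = max(2+5-2, 5+2-2, 6+0) = 6
net[4] = max(2+6-2, 5+5-2, 6+2-2, 12+0) = 12
net[5] = max(2+12-2, 5+6-2, 6+5-2, 12+2-2, 10+0) = 12
net[6] = max(2+12-2, 5+12-2, 6+6-2, 12+5-2, 10+2-2, 13+0) = 15
net[7] = max(2+15-2, 5+12-2, 6+12-2, …, 13+2-2, 12+0) = 16
net[8] = max(2+16-2, 5+15-2, 6+12-2, …, 12+2-2, 25+0) = 25
net[9] = max(2+25-2, 5+16-2, 6+15-2, …, 25+2-2, 24+0) = 25
net[10] = max(2+25-2, 5+25-2, 6+16-2, …, 24+2-2, 13+0) = 28
One optimal plan: pieces 8 + 2 (1 cut) → $30 − $2 = $28.

28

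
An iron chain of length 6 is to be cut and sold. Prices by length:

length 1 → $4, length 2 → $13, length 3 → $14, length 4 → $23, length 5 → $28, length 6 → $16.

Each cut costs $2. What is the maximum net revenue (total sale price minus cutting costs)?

35

Consider every possible first cut. r[k] is the best of p[i]+r[k−i] over all sellable i≤k, charging 2 whenever i<k.
r[1] = 4
r[2] = 13
r[3] = 15  (first piece 1, then r[2]=13)
r[4] = 24  (first piece 2, then r[2]=13)
r[5] = 28
r[6] = 35  (first piece 2, then r[4]=24)
One optimal plan: pieces 2 + 2 + 2 (2 cuts) → $39 − $4 = $35.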